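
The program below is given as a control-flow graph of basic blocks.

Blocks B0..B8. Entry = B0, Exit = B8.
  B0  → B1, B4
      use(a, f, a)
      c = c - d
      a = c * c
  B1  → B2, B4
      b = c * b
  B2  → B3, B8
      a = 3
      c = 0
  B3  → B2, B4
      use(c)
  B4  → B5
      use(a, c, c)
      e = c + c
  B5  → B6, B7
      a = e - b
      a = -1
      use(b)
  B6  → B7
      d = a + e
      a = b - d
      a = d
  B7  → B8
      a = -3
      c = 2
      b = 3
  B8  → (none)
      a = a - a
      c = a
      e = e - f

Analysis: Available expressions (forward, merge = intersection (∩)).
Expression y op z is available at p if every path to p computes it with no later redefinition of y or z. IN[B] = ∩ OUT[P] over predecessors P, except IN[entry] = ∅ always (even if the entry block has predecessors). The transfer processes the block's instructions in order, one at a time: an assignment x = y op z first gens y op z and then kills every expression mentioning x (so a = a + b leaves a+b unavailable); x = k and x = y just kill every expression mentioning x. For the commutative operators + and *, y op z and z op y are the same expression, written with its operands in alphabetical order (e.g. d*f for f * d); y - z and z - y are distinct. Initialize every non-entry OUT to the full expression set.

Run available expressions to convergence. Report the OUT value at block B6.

Answer: {b-d, c+c, e-b}

Derivation:
Converged values:
  B0:   IN={}   OUT={c*c}
  B1:   IN={c*c}   OUT={c*c}
  B2:   IN={}   OUT={}
  B3:   IN={}   OUT={}
  B4:   IN={}   OUT={c+c}
  B5:   IN={c+c}   OUT={c+c, e-b}
  B6:   IN={c+c, e-b}   OUT={b-d, c+c, e-b}
  B7:   IN={c+c, e-b}   OUT={}
  B8:   IN={}   OUT={}

Merge at B6: IN[B6] = OUT[B5] = {c+c, e-b}
Applying B6's transfer function to that IN value gives OUT[B6] (row B6 above).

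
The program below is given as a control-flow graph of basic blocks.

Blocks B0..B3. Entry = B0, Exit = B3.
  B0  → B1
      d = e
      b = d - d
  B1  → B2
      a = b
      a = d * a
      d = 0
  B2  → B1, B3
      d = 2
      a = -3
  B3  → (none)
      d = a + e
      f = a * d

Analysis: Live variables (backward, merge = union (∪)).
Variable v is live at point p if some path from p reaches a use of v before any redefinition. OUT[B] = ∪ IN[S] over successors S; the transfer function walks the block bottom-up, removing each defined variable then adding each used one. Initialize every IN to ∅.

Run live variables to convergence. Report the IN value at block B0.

Converged values:
  B0:  IN={e}  OUT={b, d, e}
  B1:  IN={b, d, e}  OUT={b, e}
  B2:  IN={b, e}  OUT={a, b, d, e}
  B3:  IN={a, e}  OUT={}

Merge at B0: OUT[B0] = IN[B1] = {b, d, e}
Applying B0's transfer function to that OUT value gives IN[B0] (row B0 above).

Answer: {e}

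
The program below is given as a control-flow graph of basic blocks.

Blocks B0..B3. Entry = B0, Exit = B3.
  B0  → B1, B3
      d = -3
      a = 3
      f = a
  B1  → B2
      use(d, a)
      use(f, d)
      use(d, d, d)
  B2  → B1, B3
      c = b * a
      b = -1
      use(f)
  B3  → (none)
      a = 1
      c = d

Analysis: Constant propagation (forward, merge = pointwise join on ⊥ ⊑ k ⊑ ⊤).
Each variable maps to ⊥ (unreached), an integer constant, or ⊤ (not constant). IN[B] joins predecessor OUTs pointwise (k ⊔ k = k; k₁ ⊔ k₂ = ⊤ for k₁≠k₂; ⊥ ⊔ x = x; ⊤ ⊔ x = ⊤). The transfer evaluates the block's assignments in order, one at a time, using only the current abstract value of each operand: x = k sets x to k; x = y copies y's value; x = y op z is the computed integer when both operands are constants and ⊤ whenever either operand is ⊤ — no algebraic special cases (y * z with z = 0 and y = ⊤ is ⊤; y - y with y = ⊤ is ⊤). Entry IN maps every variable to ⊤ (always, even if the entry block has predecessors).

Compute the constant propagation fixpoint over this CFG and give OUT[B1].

Answer: {a: 3, b: ⊤, c: ⊤, d: -3, e: ⊤, f: 3}

Working:
Per-block solution:
  B0: | IN=(all ⊤) | OUT={a:3, d:-3, f:3; rest ⊤}
  B1: | IN={a:3, d:-3, f:3; rest ⊤} | OUT={a:3, d:-3, f:3; rest ⊤}
  B2: | IN={a:3, d:-3, f:3; rest ⊤} | OUT={a:3, b:-1, d:-3, f:3; rest ⊤}
  B3: | IN={a:3, d:-3, f:3; rest ⊤} | OUT={a:1, c:-3, d:-3, f:3; rest ⊤}

Merge at B1: IN[B1] = OUT[B0] ⊔ OUT[B2] = {a: 3, b: ⊤, c: ⊤, d: -3, e: ⊤, f: 3}
Applying B1's transfer function to that IN value gives OUT[B1] (row B1 above).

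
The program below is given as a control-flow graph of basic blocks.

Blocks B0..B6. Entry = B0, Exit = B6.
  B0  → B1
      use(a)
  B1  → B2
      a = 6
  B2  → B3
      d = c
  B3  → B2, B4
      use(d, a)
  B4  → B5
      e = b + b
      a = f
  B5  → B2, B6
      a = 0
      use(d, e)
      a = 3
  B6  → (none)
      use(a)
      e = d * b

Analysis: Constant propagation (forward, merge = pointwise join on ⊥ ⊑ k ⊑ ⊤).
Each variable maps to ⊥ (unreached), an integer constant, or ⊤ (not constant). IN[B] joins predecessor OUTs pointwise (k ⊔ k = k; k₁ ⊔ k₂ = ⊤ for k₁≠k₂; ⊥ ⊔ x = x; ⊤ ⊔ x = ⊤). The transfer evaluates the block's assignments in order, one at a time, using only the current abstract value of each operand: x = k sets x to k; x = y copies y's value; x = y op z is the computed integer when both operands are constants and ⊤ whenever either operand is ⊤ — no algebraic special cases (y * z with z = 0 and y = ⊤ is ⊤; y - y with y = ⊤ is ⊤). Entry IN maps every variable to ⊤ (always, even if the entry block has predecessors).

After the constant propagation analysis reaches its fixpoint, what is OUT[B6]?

Per-block solution:
  B0:   IN=(all ⊤)   OUT=(all ⊤)
  B1:   IN=(all ⊤)   OUT={a:6; rest ⊤}
  B2:   IN=(all ⊤)   OUT=(all ⊤)
  B3:   IN=(all ⊤)   OUT=(all ⊤)
  B4:   IN=(all ⊤)   OUT=(all ⊤)
  B5:   IN=(all ⊤)   OUT={a:3; rest ⊤}
  B6:   IN={a:3; rest ⊤}   OUT={a:3; rest ⊤}

Merge at B6: IN[B6] = OUT[B5] = {a: 3, b: ⊤, c: ⊤, d: ⊤, e: ⊤, f: ⊤}
Applying B6's transfer function to that IN value gives OUT[B6] (row B6 above).

Answer: {a: 3, b: ⊤, c: ⊤, d: ⊤, e: ⊤, f: ⊤}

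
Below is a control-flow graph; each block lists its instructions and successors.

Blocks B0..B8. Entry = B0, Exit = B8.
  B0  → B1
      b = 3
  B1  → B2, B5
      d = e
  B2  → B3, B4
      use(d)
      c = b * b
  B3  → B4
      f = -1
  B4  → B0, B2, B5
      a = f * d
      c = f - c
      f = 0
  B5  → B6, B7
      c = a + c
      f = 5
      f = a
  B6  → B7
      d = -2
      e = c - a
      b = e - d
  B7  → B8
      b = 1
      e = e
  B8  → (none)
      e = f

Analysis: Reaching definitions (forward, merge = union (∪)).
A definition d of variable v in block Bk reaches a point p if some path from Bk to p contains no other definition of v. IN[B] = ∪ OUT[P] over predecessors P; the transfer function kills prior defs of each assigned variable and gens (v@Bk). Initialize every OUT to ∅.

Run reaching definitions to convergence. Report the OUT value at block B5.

Answer: {a@B4, b@B0, c@B5, d@B1, f@B5}

Trace:
Per-block solution:
  B0:   IN={a@B4, b@B0, c@B4, d@B1, f@B4}   OUT={a@B4, b@B0, c@B4, d@B1, f@B4}
  B1:   IN={a@B4, b@B0, c@B4, d@B1, f@B4}   OUT={a@B4, b@B0, c@B4, d@B1, f@B4}
  B2:   IN={a@B4, b@B0, c@B4, d@B1, f@B4}   OUT={a@B4, b@B0, c@B2, d@B1, f@B4}
  B3:   IN={a@B4, b@B0, c@B2, d@B1, f@B4}   OUT={a@B4, b@B0, c@B2, d@B1, f@B3}
  B4:   IN={a@B4, b@B0, c@B2, d@B1, f@B3, f@B4}   OUT={a@B4, b@B0, c@B4, d@B1, f@B4}
  B5:   IN={a@B4, b@B0, c@B4, d@B1, f@B4}   OUT={a@B4, b@B0, c@B5, d@B1, f@B5}
  B6:   IN={a@B4, b@B0, c@B5, d@B1, f@B5}   OUT={a@B4, b@B6, c@B5, d@B6, e@B6, f@B5}
  B7:   IN={a@B4, b@B0, b@B6, c@B5, d@B1, d@B6, e@B6, f@B5}   OUT={a@B4, b@B7, c@B5, d@B1, d@B6, e@B7, f@B5}
  B8:   IN={a@B4, b@B7, c@B5, d@B1, d@B6, e@B7, f@B5}   OUT={a@B4, b@B7, c@B5, d@B1, d@B6, e@B8, f@B5}

Merge at B5: IN[B5] = OUT[B1] ⊔ OUT[B4] = {a@B4, b@B0, c@B4, d@B1, f@B4}
Applying B5's transfer function to that IN value gives OUT[B5] (row B5 above).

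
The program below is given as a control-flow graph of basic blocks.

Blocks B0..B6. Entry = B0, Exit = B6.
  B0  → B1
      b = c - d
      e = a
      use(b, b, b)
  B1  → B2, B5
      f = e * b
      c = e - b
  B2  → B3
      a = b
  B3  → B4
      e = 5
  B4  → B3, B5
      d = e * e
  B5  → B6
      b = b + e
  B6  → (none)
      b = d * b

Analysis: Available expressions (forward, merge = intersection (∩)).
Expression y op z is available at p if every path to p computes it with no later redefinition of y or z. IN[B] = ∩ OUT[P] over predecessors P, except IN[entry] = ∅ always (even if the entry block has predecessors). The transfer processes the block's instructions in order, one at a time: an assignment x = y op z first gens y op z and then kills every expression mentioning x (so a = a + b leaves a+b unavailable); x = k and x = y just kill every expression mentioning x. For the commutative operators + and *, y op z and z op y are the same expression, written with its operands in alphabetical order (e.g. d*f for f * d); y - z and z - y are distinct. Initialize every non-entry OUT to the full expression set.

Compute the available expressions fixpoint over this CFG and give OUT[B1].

Converged values:
  B0:  IN={}  OUT={c-d}
  B1:  IN={c-d}  OUT={b*e, e-b}
  B2:  IN={b*e, e-b}  OUT={b*e, e-b}
  B3:  IN={}  OUT={}
  B4:  IN={}  OUT={e*e}
  B5:  IN={}  OUT={}
  B6:  IN={}  OUT={}

Merge at B1: IN[B1] = OUT[B0] = {c-d}
Applying B1's transfer function to that IN value gives OUT[B1] (row B1 above).

Answer: {b*e, e-b}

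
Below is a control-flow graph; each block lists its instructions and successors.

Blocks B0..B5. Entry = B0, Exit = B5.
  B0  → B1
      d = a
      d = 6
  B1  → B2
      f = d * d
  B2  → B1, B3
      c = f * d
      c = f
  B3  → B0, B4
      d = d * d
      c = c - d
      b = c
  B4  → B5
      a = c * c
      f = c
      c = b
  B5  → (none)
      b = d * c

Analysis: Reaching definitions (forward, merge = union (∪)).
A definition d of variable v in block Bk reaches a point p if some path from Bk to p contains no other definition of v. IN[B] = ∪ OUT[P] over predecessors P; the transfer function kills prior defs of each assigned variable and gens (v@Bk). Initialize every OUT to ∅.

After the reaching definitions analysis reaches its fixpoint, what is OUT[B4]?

Converged values:
  B0:   IN={b@B3, c@B3, d@B3, f@B1}   OUT={b@B3, c@B3, d@B0, f@B1}
  B1:   IN={b@B3, c@B2, c@B3, d@B0, f@B1}   OUT={b@B3, c@B2, c@B3, d@B0, f@B1}
  B2:   IN={b@B3, c@B2, c@B3, d@B0, f@B1}   OUT={b@B3, c@B2, d@B0, f@B1}
  B3:   IN={b@B3, c@B2, d@B0, f@B1}   OUT={b@B3, c@B3, d@B3, f@B1}
  B4:   IN={b@B3, c@B3, d@B3, f@B1}   OUT={a@B4, b@B3, c@B4, d@B3, f@B4}
  B5:   IN={a@B4, b@B3, c@B4, d@B3, f@B4}   OUT={a@B4, b@B5, c@B4, d@B3, f@B4}

Merge at B4: IN[B4] = OUT[B3] = {b@B3, c@B3, d@B3, f@B1}
Applying B4's transfer function to that IN value gives OUT[B4] (row B4 above).

Answer: {a@B4, b@B3, c@B4, d@B3, f@B4}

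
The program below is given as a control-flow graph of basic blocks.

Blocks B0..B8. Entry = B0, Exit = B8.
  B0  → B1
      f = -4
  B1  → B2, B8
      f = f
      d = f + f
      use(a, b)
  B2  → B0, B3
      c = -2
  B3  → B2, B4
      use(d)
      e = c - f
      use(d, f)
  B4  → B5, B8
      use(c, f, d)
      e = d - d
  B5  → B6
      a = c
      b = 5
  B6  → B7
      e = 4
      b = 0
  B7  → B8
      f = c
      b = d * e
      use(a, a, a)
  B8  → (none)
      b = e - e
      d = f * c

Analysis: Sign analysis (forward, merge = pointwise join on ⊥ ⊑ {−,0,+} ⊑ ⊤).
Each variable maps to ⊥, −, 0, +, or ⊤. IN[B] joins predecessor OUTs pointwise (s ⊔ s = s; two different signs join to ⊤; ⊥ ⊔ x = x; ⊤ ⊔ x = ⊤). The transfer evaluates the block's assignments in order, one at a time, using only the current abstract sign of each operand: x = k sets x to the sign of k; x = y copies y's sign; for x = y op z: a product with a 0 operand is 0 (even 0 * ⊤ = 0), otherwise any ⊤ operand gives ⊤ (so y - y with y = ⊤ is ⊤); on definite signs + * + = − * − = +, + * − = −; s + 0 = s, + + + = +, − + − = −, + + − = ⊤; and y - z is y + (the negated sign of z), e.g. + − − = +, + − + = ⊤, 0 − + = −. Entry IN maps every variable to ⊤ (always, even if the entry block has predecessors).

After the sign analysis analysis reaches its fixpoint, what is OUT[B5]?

Answer: {a: -, b: +, c: -, d: -, e: ⊤, f: -}

Trace:
Converged values:
  B0:   IN=(all ⊤)   OUT={f:-; rest ⊤}
  B1:   IN={f:-; rest ⊤}   OUT={d:-, f:-; rest ⊤}
  B2:   IN={d:-, f:-; rest ⊤}   OUT={c:-, d:-, f:-; rest ⊤}
  B3:   IN={c:-, d:-, f:-; rest ⊤}   OUT={c:-, d:-, f:-; rest ⊤}
  B4:   IN={c:-, d:-, f:-; rest ⊤}   OUT={c:-, d:-, f:-; rest ⊤}
  B5:   IN={c:-, d:-, f:-; rest ⊤}   OUT={a:-, b:+, c:-, d:-, f:-; rest ⊤}
  B6:   IN={a:-, b:+, c:-, d:-, f:-; rest ⊤}   OUT={a:-, b:0, c:-, d:-, e:+, f:-; rest ⊤}
  B7:   IN={a:-, b:0, c:-, d:-, e:+, f:-; rest ⊤}   OUT={a:-, b:-, c:-, d:-, e:+, f:-; rest ⊤}
  B8:   IN={d:-, f:-; rest ⊤}   OUT={f:-; rest ⊤}

Merge at B5: IN[B5] = OUT[B4] = {a: ⊤, b: ⊤, c: -, d: -, e: ⊤, f: -}
Applying B5's transfer function to that IN value gives OUT[B5] (row B5 above).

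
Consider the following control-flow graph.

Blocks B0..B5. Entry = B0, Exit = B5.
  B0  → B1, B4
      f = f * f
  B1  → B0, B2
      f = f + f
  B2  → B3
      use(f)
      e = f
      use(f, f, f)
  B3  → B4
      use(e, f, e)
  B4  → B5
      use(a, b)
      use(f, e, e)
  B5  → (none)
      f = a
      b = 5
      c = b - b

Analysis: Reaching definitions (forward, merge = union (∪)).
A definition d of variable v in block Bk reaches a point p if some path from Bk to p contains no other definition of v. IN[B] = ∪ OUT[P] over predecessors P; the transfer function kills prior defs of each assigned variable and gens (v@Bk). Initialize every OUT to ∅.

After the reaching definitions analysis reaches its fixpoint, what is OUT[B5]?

Answer: {b@B5, c@B5, e@B2, f@B5}

Working:
Per-block solution:
  B0: | IN={f@B1} | OUT={f@B0}
  B1: | IN={f@B0} | OUT={f@B1}
  B2: | IN={f@B1} | OUT={e@B2, f@B1}
  B3: | IN={e@B2, f@B1} | OUT={e@B2, f@B1}
  B4: | IN={e@B2, f@B0, f@B1} | OUT={e@B2, f@B0, f@B1}
  B5: | IN={e@B2, f@B0, f@B1} | OUT={b@B5, c@B5, e@B2, f@B5}

Merge at B5: IN[B5] = OUT[B4] = {e@B2, f@B0, f@B1}
Applying B5's transfer function to that IN value gives OUT[B5] (row B5 above).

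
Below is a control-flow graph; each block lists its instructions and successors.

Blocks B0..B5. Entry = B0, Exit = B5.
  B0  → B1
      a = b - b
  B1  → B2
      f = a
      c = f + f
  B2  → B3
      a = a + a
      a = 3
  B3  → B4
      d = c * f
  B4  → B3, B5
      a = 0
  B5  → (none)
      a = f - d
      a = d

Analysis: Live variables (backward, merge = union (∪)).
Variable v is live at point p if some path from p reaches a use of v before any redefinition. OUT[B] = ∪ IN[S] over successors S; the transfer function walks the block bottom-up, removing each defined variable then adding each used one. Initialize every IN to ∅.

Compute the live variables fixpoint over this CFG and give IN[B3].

Answer: {c, f}

Working:
Converged values:
  B0: | IN={b} | OUT={a}
  B1: | IN={a} | OUT={a, c, f}
  B2: | IN={a, c, f} | OUT={c, f}
  B3: | IN={c, f} | OUT={c, d, f}
  B4: | IN={c, d, f} | OUT={c, d, f}
  B5: | IN={d, f} | OUT={}

Merge at B3: OUT[B3] = IN[B4] = {c, d, f}
Applying B3's transfer function to that OUT value gives IN[B3] (row B3 above).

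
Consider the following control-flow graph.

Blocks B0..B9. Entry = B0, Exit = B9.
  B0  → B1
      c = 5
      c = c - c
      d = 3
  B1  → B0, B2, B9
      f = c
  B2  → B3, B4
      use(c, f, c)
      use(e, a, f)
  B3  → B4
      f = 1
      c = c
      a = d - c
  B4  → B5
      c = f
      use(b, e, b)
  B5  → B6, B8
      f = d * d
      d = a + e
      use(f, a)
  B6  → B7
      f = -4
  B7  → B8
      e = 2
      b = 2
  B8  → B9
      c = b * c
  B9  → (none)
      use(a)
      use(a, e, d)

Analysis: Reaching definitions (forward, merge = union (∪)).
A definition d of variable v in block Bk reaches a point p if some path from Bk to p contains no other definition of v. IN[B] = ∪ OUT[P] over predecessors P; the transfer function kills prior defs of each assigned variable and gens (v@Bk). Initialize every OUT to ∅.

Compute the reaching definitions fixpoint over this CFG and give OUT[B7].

Answer: {a@B3, b@B7, c@B4, d@B5, e@B7, f@B6}

Derivation:
Per-block solution:
  B0: | IN={c@B0, d@B0, f@B1} | OUT={c@B0, d@B0, f@B1}
  B1: | IN={c@B0, d@B0, f@B1} | OUT={c@B0, d@B0, f@B1}
  B2: | IN={c@B0, d@B0, f@B1} | OUT={c@B0, d@B0, f@B1}
  B3: | IN={c@B0, d@B0, f@B1} | OUT={a@B3, c@B3, d@B0, f@B3}
  B4: | IN={a@B3, c@B0, c@B3, d@B0, f@B1, f@B3} | OUT={a@B3, c@B4, d@B0, f@B1, f@B3}
  B5: | IN={a@B3, c@B4, d@B0, f@B1, f@B3} | OUT={a@B3, c@B4, d@B5, f@B5}
  B6: | IN={a@B3, c@B4, d@B5, f@B5} | OUT={a@B3, c@B4, d@B5, f@B6}
  B7: | IN={a@B3, c@B4, d@B5, f@B6} | OUT={a@B3, b@B7, c@B4, d@B5, e@B7, f@B6}
  B8: | IN={a@B3, b@B7, c@B4, d@B5, e@B7, f@B5, f@B6} | OUT={a@B3, b@B7, c@B8, d@B5, e@B7, f@B5, f@B6}
  B9: | IN={a@B3, b@B7, c@B0, c@B8, d@B0, d@B5, e@B7, f@B1, f@B5, f@B6} | OUT={a@B3, b@B7, c@B0, c@B8, d@B0, d@B5, e@B7, f@B1, f@B5, f@B6}

Merge at B7: IN[B7] = OUT[B6] = {a@B3, c@B4, d@B5, f@B6}
Applying B7's transfer function to that IN value gives OUT[B7] (row B7 above).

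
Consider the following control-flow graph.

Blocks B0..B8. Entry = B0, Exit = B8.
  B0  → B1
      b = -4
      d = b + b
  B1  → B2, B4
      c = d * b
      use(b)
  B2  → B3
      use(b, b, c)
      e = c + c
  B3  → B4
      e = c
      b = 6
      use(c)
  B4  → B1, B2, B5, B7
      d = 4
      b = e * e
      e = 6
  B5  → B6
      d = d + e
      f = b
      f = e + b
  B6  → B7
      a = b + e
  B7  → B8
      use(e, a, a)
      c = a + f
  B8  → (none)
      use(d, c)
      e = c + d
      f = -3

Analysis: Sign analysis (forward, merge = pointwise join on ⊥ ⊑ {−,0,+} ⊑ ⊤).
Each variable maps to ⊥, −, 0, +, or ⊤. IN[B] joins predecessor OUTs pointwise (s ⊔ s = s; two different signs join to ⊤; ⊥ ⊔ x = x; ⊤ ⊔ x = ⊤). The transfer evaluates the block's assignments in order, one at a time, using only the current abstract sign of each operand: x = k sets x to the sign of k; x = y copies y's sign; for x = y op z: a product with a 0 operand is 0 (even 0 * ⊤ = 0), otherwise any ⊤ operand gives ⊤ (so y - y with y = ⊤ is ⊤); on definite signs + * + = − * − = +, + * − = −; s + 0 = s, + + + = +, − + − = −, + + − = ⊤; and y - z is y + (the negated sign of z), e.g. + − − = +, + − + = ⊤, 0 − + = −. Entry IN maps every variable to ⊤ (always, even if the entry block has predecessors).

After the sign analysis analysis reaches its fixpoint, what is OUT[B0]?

Answer: {a: ⊤, b: -, c: ⊤, d: -, e: ⊤, f: ⊤}

Working:
Per-block solution:
  B0: | IN=(all ⊤) | OUT={b:-, d:-; rest ⊤}
  B1: | IN=(all ⊤) | OUT=(all ⊤)
  B2: | IN=(all ⊤) | OUT=(all ⊤)
  B3: | IN=(all ⊤) | OUT={b:+; rest ⊤}
  B4: | IN=(all ⊤) | OUT={d:+, e:+; rest ⊤}
  B5: | IN={d:+, e:+; rest ⊤} | OUT={d:+, e:+; rest ⊤}
  B6: | IN={d:+, e:+; rest ⊤} | OUT={d:+, e:+; rest ⊤}
  B7: | IN={d:+, e:+; rest ⊤} | OUT={d:+, e:+; rest ⊤}
  B8: | IN={d:+, e:+; rest ⊤} | OUT={d:+, f:-; rest ⊤}

B0 is the boundary node: IN[B0] = {a: ⊤, b: ⊤, c: ⊤, d: ⊤, e: ⊤, f: ⊤}
Applying B0's transfer function to that IN value gives OUT[B0] (row B0 above).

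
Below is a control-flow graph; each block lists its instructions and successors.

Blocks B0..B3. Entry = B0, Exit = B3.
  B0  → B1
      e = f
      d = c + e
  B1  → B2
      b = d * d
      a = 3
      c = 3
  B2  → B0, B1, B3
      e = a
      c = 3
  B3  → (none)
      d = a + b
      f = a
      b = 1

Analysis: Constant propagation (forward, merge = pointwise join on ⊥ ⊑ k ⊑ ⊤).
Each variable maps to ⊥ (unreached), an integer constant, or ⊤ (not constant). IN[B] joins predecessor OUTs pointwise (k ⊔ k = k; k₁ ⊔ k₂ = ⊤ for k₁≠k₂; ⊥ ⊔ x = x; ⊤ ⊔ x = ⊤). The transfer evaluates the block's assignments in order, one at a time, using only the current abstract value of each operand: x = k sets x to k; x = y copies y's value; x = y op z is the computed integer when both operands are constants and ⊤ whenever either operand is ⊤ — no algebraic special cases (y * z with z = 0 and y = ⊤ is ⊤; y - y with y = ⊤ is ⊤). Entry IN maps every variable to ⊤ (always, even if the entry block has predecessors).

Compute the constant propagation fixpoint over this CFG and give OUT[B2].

Answer: {a: 3, b: ⊤, c: 3, d: ⊤, e: 3, f: ⊤}

Working:
Fixpoint table:
  B0: | IN=(all ⊤) | OUT=(all ⊤)
  B1: | IN=(all ⊤) | OUT={a:3, c:3; rest ⊤}
  B2: | IN={a:3, c:3; rest ⊤} | OUT={a:3, c:3, e:3; rest ⊤}
  B3: | IN={a:3, c:3, e:3; rest ⊤} | OUT={a:3, b:1, c:3, e:3, f:3; rest ⊤}

Merge at B2: IN[B2] = OUT[B1] = {a: 3, b: ⊤, c: 3, d: ⊤, e: ⊤, f: ⊤}
Applying B2's transfer function to that IN value gives OUT[B2] (row B2 above).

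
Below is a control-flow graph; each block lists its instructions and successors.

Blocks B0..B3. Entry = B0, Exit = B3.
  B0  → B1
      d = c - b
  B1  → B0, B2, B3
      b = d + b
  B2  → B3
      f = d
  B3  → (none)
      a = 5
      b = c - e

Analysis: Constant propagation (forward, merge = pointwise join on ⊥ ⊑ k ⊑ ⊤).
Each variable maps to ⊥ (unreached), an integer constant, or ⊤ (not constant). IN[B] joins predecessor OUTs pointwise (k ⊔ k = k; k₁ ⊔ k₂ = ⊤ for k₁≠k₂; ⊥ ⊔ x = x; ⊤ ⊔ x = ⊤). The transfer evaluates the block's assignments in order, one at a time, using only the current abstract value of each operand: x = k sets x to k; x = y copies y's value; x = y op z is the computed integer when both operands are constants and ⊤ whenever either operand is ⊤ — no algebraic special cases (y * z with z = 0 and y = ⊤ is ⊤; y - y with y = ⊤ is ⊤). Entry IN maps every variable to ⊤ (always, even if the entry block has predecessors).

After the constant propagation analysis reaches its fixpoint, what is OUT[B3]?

Answer: {a: 5, b: ⊤, c: ⊤, d: ⊤, e: ⊤, f: ⊤}

Trace:
Fixpoint table:
  B0:   IN=(all ⊤)   OUT=(all ⊤)
  B1:   IN=(all ⊤)   OUT=(all ⊤)
  B2:   IN=(all ⊤)   OUT=(all ⊤)
  B3:   IN=(all ⊤)   OUT={a:5; rest ⊤}

Merge at B3: IN[B3] = OUT[B1] ⊔ OUT[B2] = {a: ⊤, b: ⊤, c: ⊤, d: ⊤, e: ⊤, f: ⊤}
Applying B3's transfer function to that IN value gives OUT[B3] (row B3 above).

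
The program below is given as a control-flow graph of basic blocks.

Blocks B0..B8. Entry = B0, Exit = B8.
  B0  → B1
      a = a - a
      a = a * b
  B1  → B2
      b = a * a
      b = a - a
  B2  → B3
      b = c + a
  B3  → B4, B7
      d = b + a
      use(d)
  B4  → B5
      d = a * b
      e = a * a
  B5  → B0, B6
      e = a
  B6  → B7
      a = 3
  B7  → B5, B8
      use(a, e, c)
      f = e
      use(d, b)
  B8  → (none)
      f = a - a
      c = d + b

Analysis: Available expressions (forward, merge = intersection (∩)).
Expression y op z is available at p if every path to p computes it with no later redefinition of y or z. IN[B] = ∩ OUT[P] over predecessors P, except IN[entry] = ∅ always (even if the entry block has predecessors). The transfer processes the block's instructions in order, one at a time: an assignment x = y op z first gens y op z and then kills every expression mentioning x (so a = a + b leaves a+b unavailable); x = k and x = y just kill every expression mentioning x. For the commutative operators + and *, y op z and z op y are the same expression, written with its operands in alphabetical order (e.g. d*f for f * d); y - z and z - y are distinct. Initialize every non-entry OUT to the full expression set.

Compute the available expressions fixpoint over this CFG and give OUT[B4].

Per-block solution:
  B0: | IN={} | OUT={}
  B1: | IN={} | OUT={a*a, a-a}
  B2: | IN={a*a, a-a} | OUT={a*a, a+c, a-a}
  B3: | IN={a*a, a+c, a-a} | OUT={a*a, a+b, a+c, a-a}
  B4: | IN={a*a, a+b, a+c, a-a} | OUT={a*a, a*b, a+b, a+c, a-a}
  B5: | IN={} | OUT={}
  B6: | IN={} | OUT={}
  B7: | IN={} | OUT={}
  B8: | IN={} | OUT={a-a, b+d}

Merge at B4: IN[B4] = OUT[B3] = {a*a, a+b, a+c, a-a}
Applying B4's transfer function to that IN value gives OUT[B4] (row B4 above).

Answer: {a*a, a*b, a+b, a+c, a-a}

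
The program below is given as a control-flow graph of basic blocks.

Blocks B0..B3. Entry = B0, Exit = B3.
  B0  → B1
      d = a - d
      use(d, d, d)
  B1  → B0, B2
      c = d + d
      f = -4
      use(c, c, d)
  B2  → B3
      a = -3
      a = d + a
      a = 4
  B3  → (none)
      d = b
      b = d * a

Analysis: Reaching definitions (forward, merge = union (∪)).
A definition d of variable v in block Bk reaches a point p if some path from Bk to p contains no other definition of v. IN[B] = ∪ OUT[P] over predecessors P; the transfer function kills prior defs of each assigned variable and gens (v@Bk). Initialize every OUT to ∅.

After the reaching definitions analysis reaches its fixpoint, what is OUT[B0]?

Per-block solution:
  B0:   IN={c@B1, d@B0, f@B1}   OUT={c@B1, d@B0, f@B1}
  B1:   IN={c@B1, d@B0, f@B1}   OUT={c@B1, d@B0, f@B1}
  B2:   IN={c@B1, d@B0, f@B1}   OUT={a@B2, c@B1, d@B0, f@B1}
  B3:   IN={a@B2, c@B1, d@B0, f@B1}   OUT={a@B2, b@B3, c@B1, d@B3, f@B1}

Merge at B0 (entry node, so the boundary value {} is joined with the incoming edge(s)): IN[B0] = {} ⊔ OUT[B1] = {c@B1, d@B0, f@B1}
Applying B0's transfer function to that IN value gives OUT[B0] (row B0 above).

Answer: {c@B1, d@B0, f@B1}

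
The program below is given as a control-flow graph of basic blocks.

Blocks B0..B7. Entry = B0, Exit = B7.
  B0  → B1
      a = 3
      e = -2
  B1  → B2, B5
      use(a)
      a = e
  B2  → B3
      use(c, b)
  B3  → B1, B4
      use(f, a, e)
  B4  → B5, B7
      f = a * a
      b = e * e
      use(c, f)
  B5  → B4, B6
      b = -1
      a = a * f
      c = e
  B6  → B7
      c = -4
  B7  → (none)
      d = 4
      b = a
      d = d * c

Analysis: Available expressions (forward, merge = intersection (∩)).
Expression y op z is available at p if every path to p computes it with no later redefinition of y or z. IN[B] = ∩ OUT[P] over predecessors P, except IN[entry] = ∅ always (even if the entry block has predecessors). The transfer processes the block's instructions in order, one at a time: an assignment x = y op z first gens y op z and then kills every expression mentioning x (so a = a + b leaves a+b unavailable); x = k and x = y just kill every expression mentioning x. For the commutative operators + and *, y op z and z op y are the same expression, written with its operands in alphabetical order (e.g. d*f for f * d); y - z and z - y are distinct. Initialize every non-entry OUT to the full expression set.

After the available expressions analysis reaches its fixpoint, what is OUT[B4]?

Fixpoint table:
  B0:  IN={}  OUT={}
  B1:  IN={}  OUT={}
  B2:  IN={}  OUT={}
  B3:  IN={}  OUT={}
  B4:  IN={}  OUT={a*a, e*e}
  B5:  IN={}  OUT={}
  B6:  IN={}  OUT={}
  B7:  IN={}  OUT={}

Merge at B4: IN[B4] = OUT[B3] ∩ OUT[B5] = {}
Applying B4's transfer function to that IN value gives OUT[B4] (row B4 above).

Answer: {a*a, e*e}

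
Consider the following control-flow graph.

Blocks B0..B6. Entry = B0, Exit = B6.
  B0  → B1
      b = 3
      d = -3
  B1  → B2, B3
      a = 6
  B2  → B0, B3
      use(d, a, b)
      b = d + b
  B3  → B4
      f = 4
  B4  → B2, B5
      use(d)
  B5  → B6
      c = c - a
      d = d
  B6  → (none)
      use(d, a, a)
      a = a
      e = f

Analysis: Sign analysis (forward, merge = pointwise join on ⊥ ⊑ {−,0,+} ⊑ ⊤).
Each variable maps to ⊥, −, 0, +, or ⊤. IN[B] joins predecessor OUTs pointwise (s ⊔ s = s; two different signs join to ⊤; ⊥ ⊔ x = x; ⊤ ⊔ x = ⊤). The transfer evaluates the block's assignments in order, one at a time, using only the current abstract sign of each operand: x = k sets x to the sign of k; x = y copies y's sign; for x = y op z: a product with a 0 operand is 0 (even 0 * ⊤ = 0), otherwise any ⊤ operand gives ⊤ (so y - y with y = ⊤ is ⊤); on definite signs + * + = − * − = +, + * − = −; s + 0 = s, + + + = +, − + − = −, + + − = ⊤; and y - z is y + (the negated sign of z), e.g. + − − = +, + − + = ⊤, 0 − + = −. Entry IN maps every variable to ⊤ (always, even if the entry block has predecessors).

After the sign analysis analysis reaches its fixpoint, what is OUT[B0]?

Converged values:
  B0:  IN=(all ⊤)  OUT={b:+, d:-; rest ⊤}
  B1:  IN={b:+, d:-; rest ⊤}  OUT={a:+, b:+, d:-; rest ⊤}
  B2:  IN={a:+, d:-; rest ⊤}  OUT={a:+, d:-; rest ⊤}
  B3:  IN={a:+, d:-; rest ⊤}  OUT={a:+, d:-, f:+; rest ⊤}
  B4:  IN={a:+, d:-, f:+; rest ⊤}  OUT={a:+, d:-, f:+; rest ⊤}
  B5:  IN={a:+, d:-, f:+; rest ⊤}  OUT={a:+, d:-, f:+; rest ⊤}
  B6:  IN={a:+, d:-, f:+; rest ⊤}  OUT={a:+, d:-, e:+, f:+; rest ⊤}

Merge at B0 (entry node, so the boundary value (all ⊤) is joined with the incoming edge(s)): IN[B0] = (all ⊤) ⊔ OUT[B2] = {a: ⊤, b: ⊤, c: ⊤, d: ⊤, e: ⊤, f: ⊤}
Applying B0's transfer function to that IN value gives OUT[B0] (row B0 above).

Answer: {a: ⊤, b: +, c: ⊤, d: -, e: ⊤, f: ⊤}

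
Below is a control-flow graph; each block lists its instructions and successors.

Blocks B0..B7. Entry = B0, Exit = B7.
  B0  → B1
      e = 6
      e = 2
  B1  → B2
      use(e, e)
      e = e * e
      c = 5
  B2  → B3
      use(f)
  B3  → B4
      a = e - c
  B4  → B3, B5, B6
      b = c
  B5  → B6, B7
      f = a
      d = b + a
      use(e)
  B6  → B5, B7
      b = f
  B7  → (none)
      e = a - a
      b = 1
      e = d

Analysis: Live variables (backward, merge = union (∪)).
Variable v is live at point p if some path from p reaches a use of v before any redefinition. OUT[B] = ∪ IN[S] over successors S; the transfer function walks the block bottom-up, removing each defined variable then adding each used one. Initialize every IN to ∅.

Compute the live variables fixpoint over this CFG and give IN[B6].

Fixpoint table:
  B0: | IN={d, f} | OUT={d, e, f}
  B1: | IN={d, e, f} | OUT={c, d, e, f}
  B2: | IN={c, d, e, f} | OUT={c, d, e, f}
  B3: | IN={c, d, e, f} | OUT={a, c, d, e, f}
  B4: | IN={a, c, d, e, f} | OUT={a, b, c, d, e, f}
  B5: | IN={a, b, e} | OUT={a, d, e, f}
  B6: | IN={a, d, e, f} | OUT={a, b, d, e}
  B7: | IN={a, d} | OUT={}

Merge at B6: OUT[B6] = IN[B5] ⊔ IN[B7] = {a, b, d, e}
Applying B6's transfer function to that OUT value gives IN[B6] (row B6 above).

Answer: {a, d, e, f}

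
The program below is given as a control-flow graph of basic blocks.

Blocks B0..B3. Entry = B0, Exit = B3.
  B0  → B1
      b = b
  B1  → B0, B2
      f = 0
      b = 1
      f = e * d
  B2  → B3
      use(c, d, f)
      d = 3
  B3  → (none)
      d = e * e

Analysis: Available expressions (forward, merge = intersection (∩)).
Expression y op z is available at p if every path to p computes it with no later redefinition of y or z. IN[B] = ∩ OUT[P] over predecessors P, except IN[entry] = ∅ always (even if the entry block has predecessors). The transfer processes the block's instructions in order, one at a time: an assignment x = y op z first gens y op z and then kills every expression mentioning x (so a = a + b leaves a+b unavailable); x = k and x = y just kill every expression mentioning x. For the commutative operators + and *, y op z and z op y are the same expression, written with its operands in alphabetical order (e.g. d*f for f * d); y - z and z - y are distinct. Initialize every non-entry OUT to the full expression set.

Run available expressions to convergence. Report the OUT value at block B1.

Converged values:
  B0:   IN={}   OUT={}
  B1:   IN={}   OUT={d*e}
  B2:   IN={d*e}   OUT={}
  B3:   IN={}   OUT={e*e}

Merge at B1: IN[B1] = OUT[B0] = {}
Applying B1's transfer function to that IN value gives OUT[B1] (row B1 above).

Answer: {d*e}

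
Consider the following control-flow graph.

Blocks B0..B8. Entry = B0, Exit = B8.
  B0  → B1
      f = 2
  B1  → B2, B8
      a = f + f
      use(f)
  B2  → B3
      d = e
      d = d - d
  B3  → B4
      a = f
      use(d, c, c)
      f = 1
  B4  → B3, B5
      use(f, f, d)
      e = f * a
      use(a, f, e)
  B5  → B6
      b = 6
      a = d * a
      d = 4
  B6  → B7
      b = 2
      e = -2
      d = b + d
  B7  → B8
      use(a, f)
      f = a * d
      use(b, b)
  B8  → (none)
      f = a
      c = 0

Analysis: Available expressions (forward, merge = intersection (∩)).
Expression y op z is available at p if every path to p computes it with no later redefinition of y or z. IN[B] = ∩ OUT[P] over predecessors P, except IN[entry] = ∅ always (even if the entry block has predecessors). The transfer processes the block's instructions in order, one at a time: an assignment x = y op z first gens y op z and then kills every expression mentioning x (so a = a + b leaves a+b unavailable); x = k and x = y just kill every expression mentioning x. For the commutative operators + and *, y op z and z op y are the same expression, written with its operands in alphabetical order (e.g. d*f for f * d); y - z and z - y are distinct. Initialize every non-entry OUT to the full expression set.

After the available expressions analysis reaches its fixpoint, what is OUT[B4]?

Answer: {a*f}

Trace:
Per-block solution:
  B0:   IN={}   OUT={}
  B1:   IN={}   OUT={f+f}
  B2:   IN={f+f}   OUT={f+f}
  B3:   IN={}   OUT={}
  B4:   IN={}   OUT={a*f}
  B5:   IN={a*f}   OUT={}
  B6:   IN={}   OUT={}
  B7:   IN={}   OUT={a*d}
  B8:   IN={}   OUT={}

Merge at B4: IN[B4] = OUT[B3] = {}
Applying B4's transfer function to that IN value gives OUT[B4] (row B4 above).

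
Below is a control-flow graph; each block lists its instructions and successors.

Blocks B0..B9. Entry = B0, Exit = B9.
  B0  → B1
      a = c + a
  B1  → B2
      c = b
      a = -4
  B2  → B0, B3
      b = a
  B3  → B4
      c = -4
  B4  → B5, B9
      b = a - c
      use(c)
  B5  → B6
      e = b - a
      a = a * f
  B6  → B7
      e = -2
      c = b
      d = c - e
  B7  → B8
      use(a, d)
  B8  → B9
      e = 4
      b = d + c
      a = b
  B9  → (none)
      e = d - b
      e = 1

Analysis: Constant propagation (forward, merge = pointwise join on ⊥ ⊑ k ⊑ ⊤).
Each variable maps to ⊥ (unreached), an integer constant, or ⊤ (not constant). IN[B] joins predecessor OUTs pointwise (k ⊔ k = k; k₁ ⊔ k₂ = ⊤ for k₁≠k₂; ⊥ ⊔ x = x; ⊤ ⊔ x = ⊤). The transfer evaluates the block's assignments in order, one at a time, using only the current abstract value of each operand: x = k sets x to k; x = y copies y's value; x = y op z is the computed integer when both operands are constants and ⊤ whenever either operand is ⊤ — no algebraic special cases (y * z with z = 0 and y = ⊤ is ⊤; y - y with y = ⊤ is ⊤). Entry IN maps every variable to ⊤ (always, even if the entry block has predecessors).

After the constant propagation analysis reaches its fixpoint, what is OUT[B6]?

Answer: {a: ⊤, b: 0, c: 0, d: 2, e: -2, f: ⊤}

Working:
Fixpoint table:
  B0:  IN=(all ⊤)  OUT=(all ⊤)
  B1:  IN=(all ⊤)  OUT={a:-4; rest ⊤}
  B2:  IN={a:-4; rest ⊤}  OUT={a:-4, b:-4; rest ⊤}
  B3:  IN={a:-4, b:-4; rest ⊤}  OUT={a:-4, b:-4, c:-4; rest ⊤}
  B4:  IN={a:-4, b:-4, c:-4; rest ⊤}  OUT={a:-4, b:0, c:-4; rest ⊤}
  B5:  IN={a:-4, b:0, c:-4; rest ⊤}  OUT={b:0, c:-4, e:4; rest ⊤}
  B6:  IN={b:0, c:-4, e:4; rest ⊤}  OUT={b:0, c:0, d:2, e:-2; rest ⊤}
  B7:  IN={b:0, c:0, d:2, e:-2; rest ⊤}  OUT={b:0, c:0, d:2, e:-2; rest ⊤}
  B8:  IN={b:0, c:0, d:2, e:-2; rest ⊤}  OUT={a:2, b:2, c:0, d:2, e:4; rest ⊤}
  B9:  IN=(all ⊤)  OUT={e:1; rest ⊤}

Merge at B6: IN[B6] = OUT[B5] = {a: ⊤, b: 0, c: -4, d: ⊤, e: 4, f: ⊤}
Applying B6's transfer function to that IN value gives OUT[B6] (row B6 above).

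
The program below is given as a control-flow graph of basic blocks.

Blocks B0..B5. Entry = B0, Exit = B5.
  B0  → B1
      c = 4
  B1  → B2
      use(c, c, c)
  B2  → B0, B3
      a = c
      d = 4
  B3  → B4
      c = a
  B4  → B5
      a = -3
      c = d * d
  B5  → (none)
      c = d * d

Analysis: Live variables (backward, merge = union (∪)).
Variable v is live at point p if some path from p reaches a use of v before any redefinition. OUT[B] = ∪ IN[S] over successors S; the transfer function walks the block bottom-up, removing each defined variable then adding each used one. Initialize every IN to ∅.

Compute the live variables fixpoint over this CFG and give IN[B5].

Answer: {d}

Working:
Converged values:
  B0:  IN={}  OUT={c}
  B1:  IN={c}  OUT={c}
  B2:  IN={c}  OUT={a, d}
  B3:  IN={a, d}  OUT={d}
  B4:  IN={d}  OUT={d}
  B5:  IN={d}  OUT={}

B5 is the boundary node: OUT[B5] = {}
Applying B5's transfer function to that OUT value gives IN[B5] (row B5 above).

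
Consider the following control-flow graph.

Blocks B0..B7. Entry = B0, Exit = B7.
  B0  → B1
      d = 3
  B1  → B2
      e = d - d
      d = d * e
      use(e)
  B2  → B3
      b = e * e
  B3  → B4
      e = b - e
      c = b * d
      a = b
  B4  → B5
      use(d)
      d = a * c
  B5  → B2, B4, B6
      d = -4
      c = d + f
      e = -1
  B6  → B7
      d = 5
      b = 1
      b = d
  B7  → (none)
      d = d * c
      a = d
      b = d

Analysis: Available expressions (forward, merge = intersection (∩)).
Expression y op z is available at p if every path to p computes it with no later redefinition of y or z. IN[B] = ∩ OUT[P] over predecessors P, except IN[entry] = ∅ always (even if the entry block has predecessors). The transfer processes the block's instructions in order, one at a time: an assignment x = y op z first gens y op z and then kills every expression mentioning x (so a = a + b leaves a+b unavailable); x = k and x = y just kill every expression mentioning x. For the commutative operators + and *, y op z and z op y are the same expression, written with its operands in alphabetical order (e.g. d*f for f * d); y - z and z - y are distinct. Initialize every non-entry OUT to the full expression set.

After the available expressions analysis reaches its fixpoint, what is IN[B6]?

Per-block solution:
  B0:  IN={}  OUT={}
  B1:  IN={}  OUT={}
  B2:  IN={}  OUT={e*e}
  B3:  IN={e*e}  OUT={b*d}
  B4:  IN={}  OUT={a*c}
  B5:  IN={a*c}  OUT={d+f}
  B6:  IN={d+f}  OUT={}
  B7:  IN={}  OUT={}

Merge at B6: IN[B6] = OUT[B5] = {d+f}

Answer: {d+f}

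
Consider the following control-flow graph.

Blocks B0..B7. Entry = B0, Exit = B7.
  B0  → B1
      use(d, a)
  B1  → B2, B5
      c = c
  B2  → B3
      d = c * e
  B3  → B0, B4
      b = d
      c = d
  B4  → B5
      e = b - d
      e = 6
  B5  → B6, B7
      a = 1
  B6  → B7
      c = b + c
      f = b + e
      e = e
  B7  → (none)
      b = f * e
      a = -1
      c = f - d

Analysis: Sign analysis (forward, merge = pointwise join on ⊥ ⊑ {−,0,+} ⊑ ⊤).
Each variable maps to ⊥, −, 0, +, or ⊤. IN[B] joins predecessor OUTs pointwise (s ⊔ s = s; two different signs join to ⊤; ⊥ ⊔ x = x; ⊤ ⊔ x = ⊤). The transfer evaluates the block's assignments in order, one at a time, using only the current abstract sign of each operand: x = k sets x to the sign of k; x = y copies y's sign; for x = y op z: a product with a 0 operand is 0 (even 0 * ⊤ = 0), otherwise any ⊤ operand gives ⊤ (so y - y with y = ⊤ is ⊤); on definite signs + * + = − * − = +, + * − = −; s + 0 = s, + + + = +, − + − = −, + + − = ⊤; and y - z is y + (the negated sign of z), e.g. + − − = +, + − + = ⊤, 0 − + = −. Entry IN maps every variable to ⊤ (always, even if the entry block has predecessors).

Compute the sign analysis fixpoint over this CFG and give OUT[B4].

Answer: {a: ⊤, b: ⊤, c: ⊤, d: ⊤, e: +, f: ⊤}

Working:
Fixpoint table:
  B0:   IN=(all ⊤)   OUT=(all ⊤)
  B1:   IN=(all ⊤)   OUT=(all ⊤)
  B2:   IN=(all ⊤)   OUT=(all ⊤)
  B3:   IN=(all ⊤)   OUT=(all ⊤)
  B4:   IN=(all ⊤)   OUT={e:+; rest ⊤}
  B5:   IN=(all ⊤)   OUT={a:+; rest ⊤}
  B6:   IN={a:+; rest ⊤}   OUT={a:+; rest ⊤}
  B7:   IN={a:+; rest ⊤}   OUT={a:-; rest ⊤}

Merge at B4: IN[B4] = OUT[B3] = {a: ⊤, b: ⊤, c: ⊤, d: ⊤, e: ⊤, f: ⊤}
Applying B4's transfer function to that IN value gives OUT[B4] (row B4 above).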